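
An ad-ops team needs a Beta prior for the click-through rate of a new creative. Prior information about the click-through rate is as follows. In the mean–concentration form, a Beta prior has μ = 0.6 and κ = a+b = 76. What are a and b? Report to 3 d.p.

a = μκ = 0.6×76 = 45.600 and b = (1−μ)κ = 0.4×76 = 30.400.

a = 45.600, b = 30.400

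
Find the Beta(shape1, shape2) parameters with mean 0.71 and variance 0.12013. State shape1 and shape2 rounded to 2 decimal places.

By moment matching, shape1+shape2 = μ(1−μ)/σ² − 1 = (0.71·0.29)/0.12013 − 1 = 1.7140 − 1 = 0.7140.
Since shape1/(shape1+shape2) = μ, shape1 = 0.71·0.7140 = 0.51 and shape2 = 0.29·0.7140 = 0.21.

shape1 = 0.51, shape2 = 0.21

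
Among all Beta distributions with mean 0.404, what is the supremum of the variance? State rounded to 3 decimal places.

Var = μ(1−μ)/(α+β+1), which approaches μ(1−μ) as α+β → 0.
So the supremum is μ(1−μ) = 0.404×0.596 = 0.241.

0.241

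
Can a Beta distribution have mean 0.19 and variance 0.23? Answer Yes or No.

A Beta with mean μ has variance μ(1−μ)/(α+β+1) < μ(1−μ).
Here μ(1−μ) = 0.19×0.81 = 0.1539, and 0.23 ≥ 0.1539.

No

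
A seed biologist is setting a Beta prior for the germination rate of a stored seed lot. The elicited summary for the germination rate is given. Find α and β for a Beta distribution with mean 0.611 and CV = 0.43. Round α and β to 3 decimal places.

α = 1.493, β = 0.950

Var = (CV·μ)² = (0.43×0.611)² = 0.069027.
α+β = μ(1−μ)/Var − 1 = 0.237679/0.069027 − 1 = 2.4433.
Thus α = 0.611·2.4433 = 1.493 and β = 0.389·2.4433 = 0.950.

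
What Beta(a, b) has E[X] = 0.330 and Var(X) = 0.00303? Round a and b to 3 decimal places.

a = 23.750, b = 48.220

By moment matching, a+b = μ(1−μ)/σ² − 1 = (0.330·0.670)/0.00303 − 1 = 72.9703 − 1 = 71.9703.
Since a/(a+b) = μ, a = 0.330·71.9703 = 23.750 and b = 0.670·71.9703 = 48.220.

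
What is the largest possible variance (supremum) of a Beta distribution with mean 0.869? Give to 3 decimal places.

0.114

For fixed mean μ the Beta variance is μ(1−μ)/(α+β+1), increasing as α+β decreases.
Its least upper bound (not attained) is μ(1−μ) = 0.869·0.131 = 0.114.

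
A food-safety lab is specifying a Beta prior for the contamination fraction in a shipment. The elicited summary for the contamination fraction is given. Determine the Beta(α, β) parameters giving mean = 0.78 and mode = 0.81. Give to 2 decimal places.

α = 16.12, β = 4.55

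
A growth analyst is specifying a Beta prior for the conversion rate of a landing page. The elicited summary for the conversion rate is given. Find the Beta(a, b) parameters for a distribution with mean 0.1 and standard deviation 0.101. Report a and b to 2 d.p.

a = 0.78, b = 7.04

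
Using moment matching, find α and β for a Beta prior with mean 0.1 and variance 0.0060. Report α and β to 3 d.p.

α = 1.400, β = 12.600

By moment matching, α+β = μ(1−μ)/σ² − 1 = (0.1·0.9)/0.0060 − 1 = 15.0000 − 1 = 14.0000.
Since α/(α+β) = μ, α = 0.1·14.0000 = 1.400 and β = 0.9·14.0000 = 12.600.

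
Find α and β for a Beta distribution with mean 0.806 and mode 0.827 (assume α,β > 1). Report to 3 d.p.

α = 25.101, β = 6.042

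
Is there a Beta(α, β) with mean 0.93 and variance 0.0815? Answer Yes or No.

The Beta variance bound is σ² < μ(1−μ).
Here μ(1−μ) = 0.93×0.07 = 0.0651, and 0.0815 ≥ 0.0651.

No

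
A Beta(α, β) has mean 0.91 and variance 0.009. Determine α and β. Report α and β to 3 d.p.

By moment matching, α+β = μ(1−μ)/σ² − 1 = (0.91·0.09)/0.009 − 1 = 9.1000 − 1 = 8.1000.
Since α/(α+β) = μ, α = 0.91·8.1000 = 7.371 and β = 0.09·8.1000 = 0.729.

α = 7.371, β = 0.729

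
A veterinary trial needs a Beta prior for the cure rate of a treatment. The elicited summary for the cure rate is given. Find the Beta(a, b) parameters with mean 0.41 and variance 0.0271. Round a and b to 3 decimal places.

a = 3.250, b = 4.676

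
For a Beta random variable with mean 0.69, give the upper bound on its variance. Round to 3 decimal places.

For fixed mean μ the Beta variance is μ(1−μ)/(α+β+1), increasing as α+β decreases.
Its least upper bound (not attained) is μ(1−μ) = 0.69·0.31 = 0.214.

0.214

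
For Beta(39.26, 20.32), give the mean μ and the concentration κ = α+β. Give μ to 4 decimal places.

μ = 0.6589, κ = 59.58

κ = α+β = 39.26+20.32 = 59.58; μ = α/κ = 39.26/59.58 = 0.6589.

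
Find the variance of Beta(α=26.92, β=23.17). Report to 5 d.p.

0.00487

α+β = 50.09 and αβ = 623.7364, so Var = αβ/[(α+β)²(α+β+1)] = 623.7364/128185.223829 = 0.00487.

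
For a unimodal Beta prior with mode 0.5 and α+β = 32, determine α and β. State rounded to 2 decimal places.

α = 16.00, β = 16.00

Mode = (α−1)/(κ−2) with κ = α+β, so α−1 = 0.5·30 = 15.00.
α = 16.00; β = κ − α = 16.00.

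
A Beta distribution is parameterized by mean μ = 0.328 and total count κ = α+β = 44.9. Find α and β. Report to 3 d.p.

α = 14.727, β = 30.173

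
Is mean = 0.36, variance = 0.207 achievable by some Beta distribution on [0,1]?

Yes

The Beta variance bound is σ² < μ(1−μ).
Here μ(1−μ) = 0.36×0.64 = 0.2304, and 0.207 < 0.2304.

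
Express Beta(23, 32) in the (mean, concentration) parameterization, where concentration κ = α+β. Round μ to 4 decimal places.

μ = 0.4182, κ = 55

κ = α+β = 23+32 = 55; μ = α/κ = 23/55 = 0.4182.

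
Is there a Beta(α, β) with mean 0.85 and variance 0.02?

Yes

A Beta with mean μ has variance μ(1−μ)/(α+β+1) < μ(1−μ).
Here μ(1−μ) = 0.85×0.15 = 0.1275, and 0.02 < 0.1275.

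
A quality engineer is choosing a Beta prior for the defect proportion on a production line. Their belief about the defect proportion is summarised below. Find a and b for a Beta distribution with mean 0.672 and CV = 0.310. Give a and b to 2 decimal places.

σ = CV·μ = 0.310×0.672 = 0.20832, so σ² = 0.043397.
s+1 = μ(1−μ)/σ² = 0.220416/0.043397 = 5.0790, so s = a+b = 4.0790.
a = μs = 2.74, b = (1−μ)s = 1.34.

a = 2.74, b = 1.34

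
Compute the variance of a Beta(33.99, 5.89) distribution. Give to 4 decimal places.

0.0031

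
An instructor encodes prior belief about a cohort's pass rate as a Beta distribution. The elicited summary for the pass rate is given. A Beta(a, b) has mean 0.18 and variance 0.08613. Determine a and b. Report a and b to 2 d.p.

a = 0.13, b = 0.59

By moment matching, a+b = μ(1−μ)/σ² − 1 = (0.18·0.82)/0.08613 − 1 = 1.7137 − 1 = 0.7137.
Since a/(a+b) = μ, a = 0.18·0.7137 = 0.13 and b = 0.82·0.7137 = 0.59.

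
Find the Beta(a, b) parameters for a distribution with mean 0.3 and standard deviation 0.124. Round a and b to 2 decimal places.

Variance = 0.124² = 0.015376. The moment-matching identity a+b = μ(1−μ)/Var − 1 gives
a+b = 0.21/0.015376 − 1 = 12.6576, so a = μ·12.6576 = 3.80 and b = (1−μ)·12.6576 = 8.86.

a = 3.80, b = 8.86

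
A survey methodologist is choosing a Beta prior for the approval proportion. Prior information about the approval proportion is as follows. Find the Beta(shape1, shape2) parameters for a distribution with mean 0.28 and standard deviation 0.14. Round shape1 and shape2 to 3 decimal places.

σ² = 0.14² = 0.0196.
With s = shape1+shape2, Var = μ(1−μ)/(s+1), so s+1 = (0.28×0.72)/0.0196 = 10.2857 and s = 9.2857.
shape1 = μs = 2.600, shape2 = (1−μ)s = 6.686.

shape1 = 2.600, shape2 = 6.686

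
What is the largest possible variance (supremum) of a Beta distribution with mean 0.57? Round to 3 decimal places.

0.245

For fixed mean μ the Beta variance is μ(1−μ)/(α+β+1), increasing as α+β decreases.
Its least upper bound (not attained) is μ(1−μ) = 0.57·0.43 = 0.245.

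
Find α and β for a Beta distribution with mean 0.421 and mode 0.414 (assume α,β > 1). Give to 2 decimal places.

α = 10.34, β = 14.23

Let s = α+β. Mean gives α = μs = 0.421s; mode gives (α−1)/(s−2) = 0.414.
Substituting: 0.421s − 1 = 0.414(s−2) = 0.414s − 0.828, so 0.007s = 0.172 and s = 24.5714.
Then α = 0.421×24.5714 = 10.34 and β = s−α = 14.23.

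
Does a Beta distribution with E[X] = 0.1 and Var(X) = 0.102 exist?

No

For any Beta, Var(X) < E[X]·(1−E[X]).
Here μ(1−μ) = 0.1×0.9 = 0.09, and 0.102 ≥ 0.09.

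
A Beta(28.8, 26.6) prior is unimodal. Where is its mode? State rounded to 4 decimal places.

With α,β > 1, mode = (α−1)/(α+β−2) = 27.8/53.4 = 0.5206.

0.5206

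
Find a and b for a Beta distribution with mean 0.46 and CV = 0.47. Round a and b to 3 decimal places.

a = 1.985, b = 2.330

σ = CV·μ = 0.47×0.46 = 0.21620, so σ² = 0.046742.
s+1 = μ(1−μ)/σ² = 0.2484/0.046742 = 5.3142, so s = a+b = 4.3142.
a = μs = 1.985, b = (1−μ)s = 2.330.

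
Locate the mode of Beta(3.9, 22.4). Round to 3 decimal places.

0.119

With α,β > 1, mode = (α−1)/(α+β−2) = 2.9/24.3 = 0.119.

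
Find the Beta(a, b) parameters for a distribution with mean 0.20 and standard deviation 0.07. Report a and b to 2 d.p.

a = 6.33, b = 25.32

σ² = 0.07² = 0.0049.
With s = a+b, Var = μ(1−μ)/(s+1), so s+1 = (0.20×0.80)/0.0049 = 32.6531 and s = 31.6531.
a = μs = 6.33, b = (1−μ)s = 25.32.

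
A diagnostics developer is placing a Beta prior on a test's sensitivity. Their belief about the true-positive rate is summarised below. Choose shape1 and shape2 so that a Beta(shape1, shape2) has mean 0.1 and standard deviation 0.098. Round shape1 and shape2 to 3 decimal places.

shape1 = 0.837, shape2 = 7.534

σ² = 0.098² = 0.009604.
With s = shape1+shape2, Var = μ(1−μ)/(s+1), so s+1 = (0.1×0.9)/0.009604 = 9.3711 and s = 8.3711.
shape1 = μs = 0.837, shape2 = (1−μ)s = 7.534.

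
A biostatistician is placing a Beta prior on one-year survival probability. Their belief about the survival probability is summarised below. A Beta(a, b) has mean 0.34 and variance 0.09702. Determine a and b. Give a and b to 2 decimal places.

Let s = a+b. The Beta variance is μ(1−μ)/(s+1).
So s+1 = μ(1−μ)/σ² = (0.34×0.66)/0.09702 = 0.2244/0.09702 = 2.3129, giving s = 1.3129.
Then a = μs = 0.34×1.3129 = 0.45 and b = (1−μ)s = 0.66×1.3129 = 0.87.

a = 0.45, b = 0.87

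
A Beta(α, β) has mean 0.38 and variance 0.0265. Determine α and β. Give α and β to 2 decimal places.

α = 3.00, β = 4.89

Write ν = α+β; then α = μν and Var = μ(1−μ)/(ν+1).
ν = μ(1−μ)/Var − 1 = 0.2356/0.0265 − 1 = 7.8906.
α = 0.38·7.8906 = 3.00, β = 0.62·7.8906 = 4.89.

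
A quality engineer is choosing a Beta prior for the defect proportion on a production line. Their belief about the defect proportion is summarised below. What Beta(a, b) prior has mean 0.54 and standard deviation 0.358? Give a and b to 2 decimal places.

a = 0.51, b = 0.43

σ² = 0.358² = 0.128164.
With s = a+b, Var = μ(1−μ)/(s+1), so s+1 = (0.54×0.46)/0.128164 = 1.9381 and s = 0.9381.
a = μs = 0.51, b = (1−μ)s = 0.43.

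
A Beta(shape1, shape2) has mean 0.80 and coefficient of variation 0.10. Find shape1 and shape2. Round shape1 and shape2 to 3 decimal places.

σ = CV·μ = 0.10×0.80 = 0.08000, so σ² = 0.006400.
s+1 = μ(1−μ)/σ² = 0.1600/0.006400 = 25.0000, so s = shape1+shape2 = 24.0000.
shape1 = μs = 19.200, shape2 = (1−μ)s = 4.800.

shape1 = 19.200, shape2 = 4.800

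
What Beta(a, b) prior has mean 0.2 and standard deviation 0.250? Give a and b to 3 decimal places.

σ² = 0.250² = 0.062500.
With s = a+b, Var = μ(1−μ)/(s+1), so s+1 = (0.2×0.8)/0.062500 = 2.5600 and s = 1.5600.
a = μs = 0.312, b = (1−μ)s = 1.248.

a = 0.312, b = 1.248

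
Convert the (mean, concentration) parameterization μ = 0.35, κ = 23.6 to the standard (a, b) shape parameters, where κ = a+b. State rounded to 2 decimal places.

a = 8.26, b = 15.34

Split κ in proportion μ : (1−μ): a = 0.35·23.6 = 8.26, b = 23.6 − 8.26 = 15.34.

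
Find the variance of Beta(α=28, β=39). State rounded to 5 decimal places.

0.00358

α+β = 67 and αβ = 1092, so Var = αβ/[(α+β)²(α+β+1)] = 1092/305252 = 0.00358.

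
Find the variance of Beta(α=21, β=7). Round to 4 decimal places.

0.0065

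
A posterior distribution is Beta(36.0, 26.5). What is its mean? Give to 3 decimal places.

0.576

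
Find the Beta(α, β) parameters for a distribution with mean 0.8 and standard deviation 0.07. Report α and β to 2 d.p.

α = 25.32, β = 6.33

Variance = 0.07² = 0.0049. The moment-matching identity α+β = μ(1−μ)/Var − 1 gives
α+β = 0.16/0.0049 − 1 = 31.6531, so α = μ·31.6531 = 25.32 and β = (1−μ)·31.6531 = 6.33.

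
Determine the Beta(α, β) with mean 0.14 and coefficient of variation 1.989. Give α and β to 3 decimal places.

α = 0.077, β = 0.475

σ = CV·μ = 1.989×0.14 = 0.27846, so σ² = 0.077540.
s+1 = μ(1−μ)/σ² = 0.1204/0.077540 = 1.5527, so s = α+β = 0.5527.
α = μs = 0.077, β = (1−μ)s = 0.475.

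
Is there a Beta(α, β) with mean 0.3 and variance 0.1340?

A Beta with mean μ has variance μ(1−μ)/(α+β+1) < μ(1−μ).
Here μ(1−μ) = 0.3×0.7 = 0.21, and 0.1340 < 0.21.

Yes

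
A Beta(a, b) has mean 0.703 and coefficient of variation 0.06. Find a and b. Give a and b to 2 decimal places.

Var = (CV·μ)² = (0.06×0.703)² = 0.001779.
a+b = μ(1−μ)/Var − 1 = 0.208791/0.001779 − 1 = 116.3542.
Thus a = 0.703·116.3542 = 81.80 and b = 0.297·116.3542 = 34.56.

a = 81.80, b = 34.56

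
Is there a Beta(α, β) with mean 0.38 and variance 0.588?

No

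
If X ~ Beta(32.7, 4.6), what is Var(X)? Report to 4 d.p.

0.0028

α+β = 37.3 and αβ = 150.42, so Var = αβ/[(α+β)²(α+β+1)] = 150.42/53286.407 = 0.0028.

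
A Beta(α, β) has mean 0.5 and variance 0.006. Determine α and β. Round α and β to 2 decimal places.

By moment matching, α+β = μ(1−μ)/σ² − 1 = (0.5·0.5)/0.006 − 1 = 41.6667 − 1 = 40.6667.
Since α/(α+β) = μ, α = 0.5·40.6667 = 20.33 and β = 0.5·40.6667 = 20.33.

α = 20.33, β = 20.33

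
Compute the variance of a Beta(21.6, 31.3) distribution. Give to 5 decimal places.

0.00448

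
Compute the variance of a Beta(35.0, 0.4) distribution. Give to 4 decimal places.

μ = 35.0/35.4 = 0.988701; Var = μ(1−μ)/(α+β+1) = 0.0111718/36.4 = 0.0003.

0.0003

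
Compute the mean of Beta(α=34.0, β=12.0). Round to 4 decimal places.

0.7391

E[X] = α/(α+β) = 34.0/46.0 = 0.7391.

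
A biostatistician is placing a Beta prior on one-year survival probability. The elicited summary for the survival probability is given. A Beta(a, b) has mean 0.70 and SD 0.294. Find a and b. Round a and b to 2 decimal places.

a = 1.00, b = 0.43

First σ² = 0.086436. Setting a = μn, b = (1−μ)n with n = a+b,
μ(1−μ)/(n+1) = 0.086436 ⇒ n+1 = 0.2100/0.086436 = 2.4295 ⇒ n = 1.4295.
Hence a = 0.70×1.4295 = 1.00, b = 0.30×1.4295 = 0.43.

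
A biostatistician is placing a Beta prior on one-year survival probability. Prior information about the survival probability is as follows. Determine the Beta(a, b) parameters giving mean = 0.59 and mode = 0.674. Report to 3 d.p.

a = 2.444, b = 1.699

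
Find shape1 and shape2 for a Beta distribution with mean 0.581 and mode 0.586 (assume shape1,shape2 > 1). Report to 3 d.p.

shape1 = 19.986, shape2 = 14.414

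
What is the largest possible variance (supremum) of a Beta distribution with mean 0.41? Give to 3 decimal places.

0.242

Var = μ(1−μ)/(α+β+1), which approaches μ(1−μ) as α+β → 0.
So the supremum is μ(1−μ) = 0.41×0.59 = 0.242.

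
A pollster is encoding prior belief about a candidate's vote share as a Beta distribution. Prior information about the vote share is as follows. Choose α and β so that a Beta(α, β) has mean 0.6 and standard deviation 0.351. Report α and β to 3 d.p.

α = 0.569, β = 0.379

Variance = 0.351² = 0.123201. The moment-matching identity α+β = μ(1−μ)/Var − 1 gives
α+β = 0.24/0.123201 − 1 = 0.9480, so α = μ·0.9480 = 0.569 and β = (1−μ)·0.9480 = 0.379.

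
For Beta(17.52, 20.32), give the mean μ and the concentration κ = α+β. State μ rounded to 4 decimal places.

μ = 0.4630, κ = 37.84

κ = α+β = 17.52+20.32 = 37.84; μ = α/κ = 17.52/37.84 = 0.4630.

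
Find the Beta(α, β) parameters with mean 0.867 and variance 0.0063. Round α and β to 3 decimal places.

By moment matching, α+β = μ(1−μ)/σ² − 1 = (0.867·0.133)/0.0063 − 1 = 18.3033 − 1 = 17.3033.
Since α/(α+β) = μ, α = 0.867·17.3033 = 15.002 and β = 0.133·17.3033 = 2.301.

α = 15.002, β = 2.301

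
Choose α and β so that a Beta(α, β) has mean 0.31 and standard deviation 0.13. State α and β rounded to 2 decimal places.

α = 3.61, β = 8.04

Variance = 0.13² = 0.0169. The moment-matching identity α+β = μ(1−μ)/Var − 1 gives
α+β = 0.2139/0.0169 − 1 = 11.6568, so α = μ·11.6568 = 3.61 and β = (1−μ)·11.6568 = 8.04.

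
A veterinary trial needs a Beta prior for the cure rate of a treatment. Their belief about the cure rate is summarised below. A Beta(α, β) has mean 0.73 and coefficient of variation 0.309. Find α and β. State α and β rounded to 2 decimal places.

α = 2.10, β = 0.78

σ = CV·μ = 0.309×0.73 = 0.22557, so σ² = 0.050882.
s+1 = μ(1−μ)/σ² = 0.1971/0.050882 = 3.8737, so s = α+β = 2.8737.
α = μs = 2.10, β = (1−μ)s = 0.78.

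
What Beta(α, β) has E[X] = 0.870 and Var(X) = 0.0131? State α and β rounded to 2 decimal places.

Let s = α+β. The Beta variance is μ(1−μ)/(s+1).
So s+1 = μ(1−μ)/σ² = (0.870×0.130)/0.0131 = 0.113100/0.0131 = 8.6336, giving s = 7.6336.
Then α = μs = 0.870×7.6336 = 6.64 and β = (1−μ)s = 0.130×7.6336 = 0.99.

α = 6.64, β = 0.99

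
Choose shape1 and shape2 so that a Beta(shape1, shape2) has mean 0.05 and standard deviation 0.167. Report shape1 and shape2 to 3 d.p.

First σ² = 0.027889. Setting shape1 = μn, shape2 = (1−μ)n with n = shape1+shape2,
μ(1−μ)/(n+1) = 0.027889 ⇒ n+1 = 0.0475/0.027889 = 1.7032 ⇒ n = 0.7032.
Hence shape1 = 0.05×0.7032 = 0.035, shape2 = 0.95×0.7032 = 0.668.

shape1 = 0.035, shape2 = 0.668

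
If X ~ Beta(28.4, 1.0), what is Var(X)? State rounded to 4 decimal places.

α+β = 29.4 and αβ = 28.40, so Var = αβ/[(α+β)²(α+β+1)] = 28.40/26276.544 = 0.0011.

0.0011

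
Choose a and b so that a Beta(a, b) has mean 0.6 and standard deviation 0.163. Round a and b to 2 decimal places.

a = 4.82, b = 3.21

σ² = 0.163² = 0.026569.
With s = a+b, Var = μ(1−μ)/(s+1), so s+1 = (0.6×0.4)/0.026569 = 9.0331 and s = 8.0331.
a = μs = 4.82, b = (1−μ)s = 3.21.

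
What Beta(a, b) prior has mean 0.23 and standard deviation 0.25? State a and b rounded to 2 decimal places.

a = 0.42, b = 1.41

First σ² = 0.0625. Setting a = μn, b = (1−μ)n with n = a+b,
μ(1−μ)/(n+1) = 0.0625 ⇒ n+1 = 0.1771/0.0625 = 2.8336 ⇒ n = 1.8336.
Hence a = 0.23×1.8336 = 0.42, b = 0.77×1.8336 = 1.41.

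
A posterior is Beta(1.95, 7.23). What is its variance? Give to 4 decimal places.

0.0164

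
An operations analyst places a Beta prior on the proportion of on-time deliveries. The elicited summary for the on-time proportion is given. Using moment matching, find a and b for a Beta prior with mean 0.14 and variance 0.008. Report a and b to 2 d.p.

a = 1.97, b = 12.08

By moment matching, a+b = μ(1−μ)/σ² − 1 = (0.14·0.86)/0.008 − 1 = 15.0500 − 1 = 14.0500.
Since a/(a+b) = μ, a = 0.14·14.0500 = 1.97 and b = 0.86·14.0500 = 12.08.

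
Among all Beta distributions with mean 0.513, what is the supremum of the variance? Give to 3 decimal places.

0.250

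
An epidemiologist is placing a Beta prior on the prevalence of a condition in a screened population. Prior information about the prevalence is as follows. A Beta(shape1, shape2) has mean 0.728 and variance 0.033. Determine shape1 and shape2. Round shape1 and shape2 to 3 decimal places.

shape1 = 3.640, shape2 = 1.360

By moment matching, shape1+shape2 = μ(1−μ)/σ² − 1 = (0.728·0.272)/0.033 − 1 = 6.0005 − 1 = 5.0005.
Since shape1/(shape1+shape2) = μ, shape1 = 0.728·5.0005 = 3.640 and shape2 = 0.272·5.0005 = 1.360.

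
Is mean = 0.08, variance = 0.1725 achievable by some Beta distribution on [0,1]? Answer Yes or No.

For any Beta, Var(X) < E[X]·(1−E[X]).
Here μ(1−μ) = 0.08×0.92 = 0.0736, and 0.1725 ≥ 0.0736.

No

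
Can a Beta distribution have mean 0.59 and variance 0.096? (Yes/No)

For any Beta, Var(X) < E[X]·(1−E[X]).
Here μ(1−μ) = 0.59×0.41 = 0.2419, and 0.096 < 0.2419.

Yes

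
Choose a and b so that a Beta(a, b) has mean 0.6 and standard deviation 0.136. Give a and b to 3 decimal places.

Variance = 0.136² = 0.018496. The moment-matching identity a+b = μ(1−μ)/Var − 1 gives
a+b = 0.24/0.018496 − 1 = 11.9758, so a = μ·11.9758 = 7.185 and b = (1−μ)·11.9758 = 4.790.

a = 7.185, b = 4.790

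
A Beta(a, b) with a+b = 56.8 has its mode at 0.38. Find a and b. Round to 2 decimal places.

a = 21.82, b = 34.98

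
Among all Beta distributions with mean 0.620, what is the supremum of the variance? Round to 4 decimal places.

0.2356

For fixed mean μ the Beta variance is μ(1−μ)/(α+β+1), increasing as α+β decreases.
Its least upper bound (not attained) is μ(1−μ) = 0.620·0.380 = 0.2356.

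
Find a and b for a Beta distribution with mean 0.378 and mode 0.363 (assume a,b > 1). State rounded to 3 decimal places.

With s = a+b: μ = a/s and mode = (a−1)/(s−2). Eliminating a = μs,
μs − 1 = m(s−2) ⇒ s(μ−m) = 1−2m ⇒ s = 0.274/0.015 = 18.2667.
So a = μs = 6.905, b = (1−μ)s = 11.362.

a = 6.905, b = 11.362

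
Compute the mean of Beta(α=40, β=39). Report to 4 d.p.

E[X] = α/(α+β) = 40/79 = 0.5063.

0.5063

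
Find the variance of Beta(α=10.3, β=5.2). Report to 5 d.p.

0.01351

Var = αβ/[(α+β)²(α+β+1)] = (10.3×5.2)/(15.5²×16.5) = 53.56/3964.125 = 0.01351.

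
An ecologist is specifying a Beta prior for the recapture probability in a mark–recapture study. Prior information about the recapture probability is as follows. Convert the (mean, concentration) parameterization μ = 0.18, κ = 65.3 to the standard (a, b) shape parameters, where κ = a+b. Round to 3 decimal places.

a = μκ = 0.18×65.3 = 11.754 and b = (1−μ)κ = 0.82×65.3 = 53.546.

a = 11.754, b = 53.546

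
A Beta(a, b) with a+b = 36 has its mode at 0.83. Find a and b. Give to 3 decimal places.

Mode = (a−1)/(κ−2) with κ = a+b, so a−1 = 0.83·34 = 28.220.
a = 29.220; b = κ − a = 6.780.

a = 29.220, b = 6.780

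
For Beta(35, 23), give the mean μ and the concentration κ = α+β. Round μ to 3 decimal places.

μ = 0.603, κ = 58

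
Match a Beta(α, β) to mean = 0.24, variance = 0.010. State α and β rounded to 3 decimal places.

α = 4.138, β = 13.102

Let s = α+β. The Beta variance is μ(1−μ)/(s+1).
So s+1 = μ(1−μ)/σ² = (0.24×0.76)/0.010 = 0.1824/0.010 = 18.2400, giving s = 17.2400.
Then α = μs = 0.24×17.2400 = 4.138 and β = (1−μ)s = 0.76×17.2400 = 13.102.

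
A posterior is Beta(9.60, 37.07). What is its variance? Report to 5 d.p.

0.00343

α+β = 46.67 and αβ = 355.8720, so Var = αβ/[(α+β)²(α+β+1)] = 355.8720/103829.497863 = 0.00343.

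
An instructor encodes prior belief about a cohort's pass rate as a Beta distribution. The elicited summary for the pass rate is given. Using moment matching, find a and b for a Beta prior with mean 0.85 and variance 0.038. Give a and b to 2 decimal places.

Let s = a+b. The Beta variance is μ(1−μ)/(s+1).
So s+1 = μ(1−μ)/σ² = (0.85×0.15)/0.038 = 0.1275/0.038 = 3.3553, giving s = 2.3553.
Then a = μs = 0.85×2.3553 = 2.00 and b = (1−μ)s = 0.15×2.3553 = 0.35.

a = 2.00, b = 0.35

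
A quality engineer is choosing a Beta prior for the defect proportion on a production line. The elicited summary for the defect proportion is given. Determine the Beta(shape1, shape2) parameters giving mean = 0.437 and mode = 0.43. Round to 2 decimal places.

shape1 = 8.74, shape2 = 11.26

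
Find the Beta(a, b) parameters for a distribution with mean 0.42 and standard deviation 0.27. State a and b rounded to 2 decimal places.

σ² = 0.27² = 0.0729.
With s = a+b, Var = μ(1−μ)/(s+1), so s+1 = (0.42×0.58)/0.0729 = 3.3416 and s = 2.3416.
a = μs = 0.98, b = (1−μ)s = 1.36.

a = 0.98, b = 1.36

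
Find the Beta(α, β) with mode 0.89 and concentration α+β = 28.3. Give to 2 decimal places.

α = 24.41, β = 3.89

Mode = (α−1)/(κ−2) with κ = α+β, so α−1 = 0.89·26.3 = 23.41.
α = 24.41; β = κ − α = 3.89.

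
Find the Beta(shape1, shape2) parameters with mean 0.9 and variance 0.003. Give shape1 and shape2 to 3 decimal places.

shape1 = 26.100, shape2 = 2.900

By moment matching, shape1+shape2 = μ(1−μ)/σ² − 1 = (0.9·0.1)/0.003 − 1 = 30.0000 − 1 = 29.0000.
Since shape1/(shape1+shape2) = μ, shape1 = 0.9·29.0000 = 26.100 and shape2 = 0.1·29.0000 = 2.900.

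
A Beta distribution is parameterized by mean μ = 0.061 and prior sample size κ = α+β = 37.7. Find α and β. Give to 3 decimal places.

Split κ in proportion μ : (1−μ): α = 0.061·37.7 = 2.300, β = 37.7 − 2.300 = 35.400.

α = 2.300, β = 35.400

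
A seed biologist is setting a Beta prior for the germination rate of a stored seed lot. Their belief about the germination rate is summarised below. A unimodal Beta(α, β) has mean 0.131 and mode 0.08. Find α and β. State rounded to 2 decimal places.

Let s = α+β. Mean gives α = μs = 0.131s; mode gives (α−1)/(s−2) = 0.08.
Substituting: 0.131s − 1 = 0.08(s−2) = 0.08s − 0.16, so 0.051s = 0.84 and s = 16.4706.
Then α = 0.131×16.4706 = 2.16 and β = s−α = 14.31.

α = 2.16, β = 14.31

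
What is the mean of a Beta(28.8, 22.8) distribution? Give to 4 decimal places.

0.5581

E[X] = α/(α+β) = 28.8/51.6 = 0.5581.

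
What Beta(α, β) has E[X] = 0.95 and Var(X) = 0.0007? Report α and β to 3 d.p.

α = 63.514, β = 3.343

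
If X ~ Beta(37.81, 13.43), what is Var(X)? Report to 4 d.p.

0.0037

α+β = 51.24 and αβ = 507.7883, so Var = αβ/[(α+β)²(α+β+1)] = 507.7883/137158.084224 = 0.0037.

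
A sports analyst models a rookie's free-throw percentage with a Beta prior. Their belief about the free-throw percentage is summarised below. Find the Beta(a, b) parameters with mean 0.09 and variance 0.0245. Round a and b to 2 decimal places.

a = 0.21, b = 2.13

Write ν = a+b; then a = μν and Var = μ(1−μ)/(ν+1).
ν = μ(1−μ)/Var − 1 = 0.0819/0.0245 − 1 = 2.3429.
a = 0.09·2.3429 = 0.21, b = 0.91·2.3429 = 2.13.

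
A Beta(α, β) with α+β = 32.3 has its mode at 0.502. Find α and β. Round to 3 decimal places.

α = 16.211, β = 16.089

Mode = (α−1)/(κ−2) with κ = α+β, so α−1 = 0.502·30.3 = 15.211.
α = 16.211; β = κ − α = 16.089.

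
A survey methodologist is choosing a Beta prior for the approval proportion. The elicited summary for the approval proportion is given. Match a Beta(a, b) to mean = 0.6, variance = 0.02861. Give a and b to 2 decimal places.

a = 4.43, b = 2.96

Write ν = a+b; then a = μν and Var = μ(1−μ)/(ν+1).
ν = μ(1−μ)/Var − 1 = 0.24/0.02861 − 1 = 7.3887.
a = 0.6·7.3887 = 4.43, b = 0.4·7.3887 = 2.96.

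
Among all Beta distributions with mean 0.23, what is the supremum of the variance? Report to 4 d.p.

For fixed mean μ the Beta variance is μ(1−μ)/(α+β+1), increasing as α+β decreases.
Its least upper bound (not attained) is μ(1−μ) = 0.23·0.77 = 0.1771.

0.1771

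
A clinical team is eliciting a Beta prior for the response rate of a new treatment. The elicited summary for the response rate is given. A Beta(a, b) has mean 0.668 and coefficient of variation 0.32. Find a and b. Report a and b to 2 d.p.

a = 2.57, b = 1.28

σ = CV·μ = 0.32×0.668 = 0.21376, so σ² = 0.045693.
s+1 = μ(1−μ)/σ² = 0.221776/0.045693 = 4.8536, so s = a+b = 3.8536.
a = μs = 2.57, b = (1−μ)s = 1.28.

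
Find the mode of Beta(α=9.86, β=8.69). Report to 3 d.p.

0.535

The density x^(α−1)(1−x)^(β−1) is maximised at (α−1)/(α+β−2) = 8.86/16.55 = 0.535.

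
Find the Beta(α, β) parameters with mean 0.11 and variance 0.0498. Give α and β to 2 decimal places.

Write ν = α+β; then α = μν and Var = μ(1−μ)/(ν+1).
ν = μ(1−μ)/Var − 1 = 0.0979/0.0498 − 1 = 0.9659.
α = 0.11·0.9659 = 0.11, β = 0.89·0.9659 = 0.86.

α = 0.11, β = 0.86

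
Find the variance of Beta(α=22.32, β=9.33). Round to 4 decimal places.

0.0064

Var = αβ/[(α+β)²(α+β+1)] = (22.32×9.33)/(31.65²×32.65) = 208.2456/32706.239625 = 0.0064.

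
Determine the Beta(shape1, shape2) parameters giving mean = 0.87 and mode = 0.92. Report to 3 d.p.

Let s = shape1+shape2. Mean gives shape1 = μs = 0.87s; mode gives (shape1−1)/(s−2) = 0.92.
Substituting: 0.87s − 1 = 0.92(s−2) = 0.92s − 1.84, so -0.05s = -0.84 and s = 16.8000.
Then shape1 = 0.87×16.8000 = 14.616 and shape2 = s−shape1 = 2.184.

shape1 = 14.616, shape2 = 2.184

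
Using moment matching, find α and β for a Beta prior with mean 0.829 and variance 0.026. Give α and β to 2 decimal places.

Write ν = α+β; then α = μν and Var = μ(1−μ)/(ν+1).
ν = μ(1−μ)/Var − 1 = 0.141759/0.026 − 1 = 4.4523.
α = 0.829·4.4523 = 3.69, β = 0.171·4.4523 = 0.76.

α = 3.69, β = 0.76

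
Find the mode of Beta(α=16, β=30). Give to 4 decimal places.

0.3409

With α,β > 1, mode = (α−1)/(α+β−2) = 15/44 = 0.3409.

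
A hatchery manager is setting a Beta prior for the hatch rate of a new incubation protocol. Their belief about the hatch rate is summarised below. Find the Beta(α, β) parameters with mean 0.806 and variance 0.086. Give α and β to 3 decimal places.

Write ν = α+β; then α = μν and Var = μ(1−μ)/(ν+1).
ν = μ(1−μ)/Var − 1 = 0.156364/0.086 − 1 = 0.8182.
α = 0.806·0.8182 = 0.659, β = 0.194·0.8182 = 0.159.

α = 0.659, β = 0.159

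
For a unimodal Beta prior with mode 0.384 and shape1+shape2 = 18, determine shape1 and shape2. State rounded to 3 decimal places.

Mode = (shape1−1)/(κ−2) with κ = shape1+shape2, so shape1−1 = 0.384·16 = 6.144.
shape1 = 7.144; shape2 = κ − shape1 = 10.856.

shape1 = 7.144, shape2 = 10.856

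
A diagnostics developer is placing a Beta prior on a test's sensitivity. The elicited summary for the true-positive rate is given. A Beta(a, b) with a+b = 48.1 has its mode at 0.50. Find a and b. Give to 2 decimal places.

a = 24.05, b = 24.05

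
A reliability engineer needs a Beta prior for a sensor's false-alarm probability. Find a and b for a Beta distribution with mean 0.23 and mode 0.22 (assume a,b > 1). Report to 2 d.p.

With s = a+b: μ = a/s and mode = (a−1)/(s−2). Eliminating a = μs,
μs − 1 = m(s−2) ⇒ s(μ−m) = 1−2m ⇒ s = 0.56/0.01 = 56.0000.
So a = μs = 12.88, b = (1−μ)s = 43.12.

a = 12.88, b = 43.12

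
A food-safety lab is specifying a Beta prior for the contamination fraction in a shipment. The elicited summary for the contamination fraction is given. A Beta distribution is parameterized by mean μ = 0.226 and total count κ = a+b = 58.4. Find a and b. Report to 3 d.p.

a = 13.198, b = 45.202

a = μκ = 0.226×58.4 = 13.198 and b = (1−μ)κ = 0.774×58.4 = 45.202.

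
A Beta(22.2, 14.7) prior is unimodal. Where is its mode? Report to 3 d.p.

0.607

With α,β > 1, mode = (α−1)/(α+β−2) = 21.2/34.9 = 0.607.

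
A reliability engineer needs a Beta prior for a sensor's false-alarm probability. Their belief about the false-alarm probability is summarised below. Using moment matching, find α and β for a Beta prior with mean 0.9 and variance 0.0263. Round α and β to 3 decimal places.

Let s = α+β. The Beta variance is μ(1−μ)/(s+1).
So s+1 = μ(1−μ)/σ² = (0.9×0.1)/0.0263 = 0.09/0.0263 = 3.4221, giving s = 2.4221.
Then α = μs = 0.9×2.4221 = 2.180 and β = (1−μ)s = 0.1×2.4221 = 0.242.

α = 2.180, β = 0.242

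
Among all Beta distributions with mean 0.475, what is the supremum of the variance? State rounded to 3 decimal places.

Var = μ(1−μ)/(α+β+1), which approaches μ(1−μ) as α+β → 0.
So the supremum is μ(1−μ) = 0.475×0.525 = 0.249.

0.249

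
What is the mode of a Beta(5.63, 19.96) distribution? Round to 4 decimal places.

With α,β > 1, mode = (α−1)/(α+β−2) = 4.63/23.59 = 0.1963.

0.1963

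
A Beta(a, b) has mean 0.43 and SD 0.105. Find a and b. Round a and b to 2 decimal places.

Variance = 0.105² = 0.011025. The moment-matching identity a+b = μ(1−μ)/Var − 1 gives
a+b = 0.2451/0.011025 − 1 = 21.2313, so a = μ·21.2313 = 9.13 and b = (1−μ)·21.2313 = 12.10.

a = 9.13, b = 12.10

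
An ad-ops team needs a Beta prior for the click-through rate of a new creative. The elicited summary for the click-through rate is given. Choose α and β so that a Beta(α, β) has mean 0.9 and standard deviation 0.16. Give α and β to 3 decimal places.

Variance = 0.16² = 0.0256. The moment-matching identity α+β = μ(1−μ)/Var − 1 gives
α+β = 0.09/0.0256 − 1 = 2.5156, so α = μ·2.5156 = 2.264 and β = (1−μ)·2.5156 = 0.252.

α = 2.264, β = 0.252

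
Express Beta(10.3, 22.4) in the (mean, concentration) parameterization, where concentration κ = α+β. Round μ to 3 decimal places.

μ = 0.315, κ = 32.7

κ = α+β = 10.3+22.4 = 32.7; μ = α/κ = 10.3/32.7 = 0.315.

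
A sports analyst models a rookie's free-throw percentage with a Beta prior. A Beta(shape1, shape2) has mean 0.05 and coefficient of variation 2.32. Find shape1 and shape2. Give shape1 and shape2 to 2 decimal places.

shape1 = 0.13, shape2 = 2.40

Var = (CV·μ)² = (2.32×0.05)² = 0.013456.
shape1+shape2 = μ(1−μ)/Var − 1 = 0.0475/0.013456 − 1 = 2.5300.
Thus shape1 = 0.05·2.5300 = 0.13 and shape2 = 0.95·2.5300 = 2.40.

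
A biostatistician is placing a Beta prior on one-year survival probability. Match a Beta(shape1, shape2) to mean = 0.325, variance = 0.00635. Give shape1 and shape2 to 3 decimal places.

Write ν = shape1+shape2; then shape1 = μν and Var = μ(1−μ)/(ν+1).
ν = μ(1−μ)/Var − 1 = 0.219375/0.00635 − 1 = 33.5472.
shape1 = 0.325·33.5472 = 10.903, shape2 = 0.675·33.5472 = 22.644.

shape1 = 10.903, shape2 = 22.644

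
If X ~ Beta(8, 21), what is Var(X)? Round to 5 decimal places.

0.00666

μ = 8/29 = 0.275862; Var = μ(1−μ)/(α+β+1) = 0.1997622/30 = 0.00666.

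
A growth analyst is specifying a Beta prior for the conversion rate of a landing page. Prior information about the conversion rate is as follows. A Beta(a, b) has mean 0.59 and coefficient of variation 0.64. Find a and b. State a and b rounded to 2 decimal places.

a = 0.41, b = 0.29

Var = (CV·μ)² = (0.64×0.59)² = 0.142582.
a+b = μ(1−μ)/Var − 1 = 0.2419/0.142582 − 1 = 0.6966.
Thus a = 0.59·0.6966 = 0.41 and b = 0.41·0.6966 = 0.29.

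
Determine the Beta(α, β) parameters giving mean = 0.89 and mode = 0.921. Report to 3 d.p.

α = 24.174, β = 2.988

With s = α+β: μ = α/s and mode = (α−1)/(s−2). Eliminating α = μs,
μs − 1 = m(s−2) ⇒ s(μ−m) = 1−2m ⇒ s = -0.842/-0.031 = 27.1613.
So α = μs = 24.174, β = (1−μ)s = 2.988.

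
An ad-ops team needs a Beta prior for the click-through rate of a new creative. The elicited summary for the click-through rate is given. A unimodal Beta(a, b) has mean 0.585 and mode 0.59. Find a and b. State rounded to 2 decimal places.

a = 21.06, b = 14.94

Let s = a+b. Mean gives a = μs = 0.585s; mode gives (a−1)/(s−2) = 0.59.
Substituting: 0.585s − 1 = 0.59(s−2) = 0.59s − 1.18, so -0.005s = -0.18 and s = 36.0000.
Then a = 0.585×36.0000 = 21.06 and b = s−a = 14.94.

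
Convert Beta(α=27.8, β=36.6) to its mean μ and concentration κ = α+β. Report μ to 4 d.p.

μ = 0.4317, κ = 64.4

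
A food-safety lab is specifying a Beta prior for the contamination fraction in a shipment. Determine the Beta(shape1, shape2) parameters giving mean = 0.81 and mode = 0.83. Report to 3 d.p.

Let s = shape1+shape2. Mean gives shape1 = μs = 0.81s; mode gives (shape1−1)/(s−2) = 0.83.
Substituting: 0.81s − 1 = 0.83(s−2) = 0.83s − 1.66, so -0.02s = -0.66 and s = 33.0000.
Then shape1 = 0.81×33.0000 = 26.730 and shape2 = s−shape1 = 6.270.

shape1 = 26.730, shape2 = 6.270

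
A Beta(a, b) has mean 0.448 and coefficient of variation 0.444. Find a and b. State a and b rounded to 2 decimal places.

a = 2.35, b = 2.90

σ = CV·μ = 0.444×0.448 = 0.19891, so σ² = 0.039566.
s+1 = μ(1−μ)/σ² = 0.247296/0.039566 = 6.2502, so s = a+b = 5.2502.
a = μs = 2.35, b = (1−μ)s = 2.90.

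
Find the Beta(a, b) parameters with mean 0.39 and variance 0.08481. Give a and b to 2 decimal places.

a = 0.70, b = 1.10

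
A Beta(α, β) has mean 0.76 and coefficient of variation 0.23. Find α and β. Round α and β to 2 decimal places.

Var = (CV·μ)² = (0.23×0.76)² = 0.030555.
α+β = μ(1−μ)/Var − 1 = 0.1824/0.030555 − 1 = 4.9696.
Thus α = 0.76·4.9696 = 3.78 and β = 0.24·4.9696 = 1.19.

α = 3.78, β = 1.19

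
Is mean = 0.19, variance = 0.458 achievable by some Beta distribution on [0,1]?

No

A Beta with mean μ has variance μ(1−μ)/(α+β+1) < μ(1−μ).
Here μ(1−μ) = 0.19×0.81 = 0.1539, and 0.458 ≥ 0.1539.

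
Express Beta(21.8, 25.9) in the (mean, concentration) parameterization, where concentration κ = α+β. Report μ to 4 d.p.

κ = α+β = 21.8+25.9 = 47.7; μ = α/κ = 21.8/47.7 = 0.4570.

μ = 0.4570, κ = 47.7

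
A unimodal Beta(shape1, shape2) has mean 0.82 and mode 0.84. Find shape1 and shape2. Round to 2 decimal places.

With s = shape1+shape2: μ = shape1/s and mode = (shape1−1)/(s−2). Eliminating shape1 = μs,
μs − 1 = m(s−2) ⇒ s(μ−m) = 1−2m ⇒ s = -0.68/-0.02 = 34.0000.
So shape1 = μs = 27.88, shape2 = (1−μ)s = 6.12.

shape1 = 27.88, shape2 = 6.12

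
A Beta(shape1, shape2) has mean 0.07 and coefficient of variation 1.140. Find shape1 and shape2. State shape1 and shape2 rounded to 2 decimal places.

shape1 = 0.65, shape2 = 8.58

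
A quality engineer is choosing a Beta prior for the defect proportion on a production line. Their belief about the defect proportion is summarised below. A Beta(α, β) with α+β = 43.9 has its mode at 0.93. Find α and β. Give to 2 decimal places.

α = 39.97, β = 3.93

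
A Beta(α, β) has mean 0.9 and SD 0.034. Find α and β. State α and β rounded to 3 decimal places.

First σ² = 0.001156. Setting α = μn, β = (1−μ)n with n = α+β,
μ(1−μ)/(n+1) = 0.001156 ⇒ n+1 = 0.09/0.001156 = 77.8547 ⇒ n = 76.8547.
Hence α = 0.9×76.8547 = 69.169, β = 0.1×76.8547 = 7.685.

α = 69.169, β = 7.685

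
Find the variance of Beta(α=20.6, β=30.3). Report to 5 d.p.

0.00464

Var = αβ/[(α+β)²(α+β+1)] = (20.6×30.3)/(50.9²×51.9) = 624.18/134463.039 = 0.00464.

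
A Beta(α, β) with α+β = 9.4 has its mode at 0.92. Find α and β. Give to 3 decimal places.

Since the density peak of Beta(α,β) is at (α−1)/(α+β−2),
α = 1 + 0.92(9.4−2) = 7.808 and β = 9.4 − 7.808 = 1.592.

α = 7.808, β = 1.592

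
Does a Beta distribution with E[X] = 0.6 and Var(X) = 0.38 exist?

For any Beta, Var(X) < E[X]·(1−E[X]).
Here μ(1−μ) = 0.6×0.4 = 0.24, and 0.38 ≥ 0.24.

No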